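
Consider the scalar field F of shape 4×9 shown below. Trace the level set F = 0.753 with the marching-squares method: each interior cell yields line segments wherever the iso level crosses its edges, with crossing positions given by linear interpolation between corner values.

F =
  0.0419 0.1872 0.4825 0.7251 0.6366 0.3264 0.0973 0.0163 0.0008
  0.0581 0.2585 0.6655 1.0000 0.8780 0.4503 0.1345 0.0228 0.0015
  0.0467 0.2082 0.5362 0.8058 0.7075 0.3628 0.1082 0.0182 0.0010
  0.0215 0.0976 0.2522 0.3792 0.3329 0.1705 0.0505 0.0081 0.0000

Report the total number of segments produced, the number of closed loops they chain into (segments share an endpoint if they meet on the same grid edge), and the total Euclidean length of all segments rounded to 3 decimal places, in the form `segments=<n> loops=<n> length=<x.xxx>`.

cell (0,2): code 0100 → (0.101,3.000)–(1.000,2.262)
cell (0,3): code 1100 → (0.482,4.000)–(0.101,3.000)
cell (0,4): code 1000 → (1.000,4.292)–(0.482,4.000)
cell (1,2): code 0110 → (1.000,2.262)–(2.000,2.804)
cell (1,3): code 1011 → (2.000,3.537)–(1.733,4.000)
cell (1,4): code 0001 → (1.733,4.000)–(1.000,4.292)
cell (2,2): code 0010 → (2.000,2.804)–(2.124,3.000)
cell (2,3): code 0001 → (2.124,3.000)–(2.000,3.537)
total: 8 segments, chained into 1 closed loop(s), length Σ = 6.071739

segments=8 loops=1 length=6.072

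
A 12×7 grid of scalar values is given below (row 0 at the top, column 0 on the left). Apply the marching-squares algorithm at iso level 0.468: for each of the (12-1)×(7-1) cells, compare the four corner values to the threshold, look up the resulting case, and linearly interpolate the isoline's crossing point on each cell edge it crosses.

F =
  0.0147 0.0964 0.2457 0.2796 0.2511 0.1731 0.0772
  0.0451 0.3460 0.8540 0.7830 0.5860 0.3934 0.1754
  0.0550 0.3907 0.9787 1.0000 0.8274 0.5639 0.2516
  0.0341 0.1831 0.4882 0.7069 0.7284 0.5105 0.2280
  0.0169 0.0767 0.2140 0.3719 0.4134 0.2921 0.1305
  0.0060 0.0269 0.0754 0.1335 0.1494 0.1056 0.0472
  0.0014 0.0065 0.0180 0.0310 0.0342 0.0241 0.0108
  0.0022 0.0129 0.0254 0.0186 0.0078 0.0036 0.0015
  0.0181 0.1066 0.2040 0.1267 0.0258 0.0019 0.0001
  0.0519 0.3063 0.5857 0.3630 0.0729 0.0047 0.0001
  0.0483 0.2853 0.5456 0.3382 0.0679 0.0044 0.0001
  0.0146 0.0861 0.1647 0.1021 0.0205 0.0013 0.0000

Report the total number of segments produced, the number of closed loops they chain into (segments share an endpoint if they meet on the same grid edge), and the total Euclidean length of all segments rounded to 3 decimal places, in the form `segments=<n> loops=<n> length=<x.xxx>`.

segments=20 loops=2 length=15.921

cell (0,1): code 0100 → (0.365,2.000)–(1.000,1.240)
cell (0,2): code 1100 → (0.374,3.000)–(0.365,2.000)
cell (0,3): code 1100 → (0.648,4.000)–(0.374,3.000)
cell (0,4): code 1000 → (1.000,4.613)–(0.648,4.000)
cell (1,1): code 0110 → (1.000,1.240)–(2.000,1.131)
cell (1,4): code 1101 → (1.438,5.000)–(1.000,4.613)
cell (1,5): code 1000 → (2.000,5.307)–(1.438,5.000)
cell (2,1): code 0110 → (2.000,1.131)–(3.000,1.934)
cell (2,5): code 1001 → (3.000,5.150)–(2.000,5.307)
cell (3,1): code 0010 → (3.000,1.934)–(3.074,2.000)
cell (3,2): code 0011 → (3.074,2.000)–(3.713,3.000)
cell (3,3): code 0011 → (3.713,3.000)–(3.827,4.000)
cell (3,4): code 0011 → (3.827,4.000)–(3.195,5.000)
cell (3,5): code 0001 → (3.195,5.000)–(3.000,5.150)
cell (8,1): code 0100 → (8.692,2.000)–(9.000,1.579)
cell (8,2): code 1000 → (9.000,2.529)–(8.692,2.000)
cell (9,1): code 0110 → (9.000,1.579)–(10.000,1.702)
cell (9,2): code 1001 → (10.000,2.374)–(9.000,2.529)
cell (10,1): code 0010 → (10.000,1.702)–(10.204,2.000)
cell (10,2): code 0001 → (10.204,2.000)–(10.000,2.374)
total: 20 segments, chained into 2 closed loop(s), length Σ = 15.920682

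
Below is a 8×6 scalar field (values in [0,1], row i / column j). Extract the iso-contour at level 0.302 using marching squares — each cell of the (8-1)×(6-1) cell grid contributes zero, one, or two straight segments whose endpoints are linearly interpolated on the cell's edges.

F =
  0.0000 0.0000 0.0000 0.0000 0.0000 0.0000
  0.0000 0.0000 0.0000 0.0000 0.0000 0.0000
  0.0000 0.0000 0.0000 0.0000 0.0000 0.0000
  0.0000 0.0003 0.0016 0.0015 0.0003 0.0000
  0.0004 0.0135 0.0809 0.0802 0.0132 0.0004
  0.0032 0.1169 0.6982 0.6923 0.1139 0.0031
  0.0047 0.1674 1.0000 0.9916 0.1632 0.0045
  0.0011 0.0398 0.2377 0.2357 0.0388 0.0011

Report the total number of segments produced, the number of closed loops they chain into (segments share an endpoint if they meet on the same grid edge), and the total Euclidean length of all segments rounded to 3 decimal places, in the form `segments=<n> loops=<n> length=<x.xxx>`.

cell (4,1): code 0100 → (4.358,2.000)–(5.000,1.318)
cell (4,2): code 1100 → (4.362,3.000)–(4.358,2.000)
cell (4,3): code 1000 → (5.000,3.675)–(4.362,3.000)
cell (5,1): code 0110 → (5.000,1.318)–(6.000,1.162)
cell (5,3): code 1001 → (6.000,3.832)–(5.000,3.675)
cell (6,1): code 0010 → (6.000,1.162)–(6.916,2.000)
cell (6,2): code 0011 → (6.916,2.000)–(6.912,3.000)
cell (6,3): code 0001 → (6.912,3.000)–(6.000,3.832)
total: 8 segments, chained into 1 closed loop(s), length Σ = 8.365658

segments=8 loops=1 length=8.366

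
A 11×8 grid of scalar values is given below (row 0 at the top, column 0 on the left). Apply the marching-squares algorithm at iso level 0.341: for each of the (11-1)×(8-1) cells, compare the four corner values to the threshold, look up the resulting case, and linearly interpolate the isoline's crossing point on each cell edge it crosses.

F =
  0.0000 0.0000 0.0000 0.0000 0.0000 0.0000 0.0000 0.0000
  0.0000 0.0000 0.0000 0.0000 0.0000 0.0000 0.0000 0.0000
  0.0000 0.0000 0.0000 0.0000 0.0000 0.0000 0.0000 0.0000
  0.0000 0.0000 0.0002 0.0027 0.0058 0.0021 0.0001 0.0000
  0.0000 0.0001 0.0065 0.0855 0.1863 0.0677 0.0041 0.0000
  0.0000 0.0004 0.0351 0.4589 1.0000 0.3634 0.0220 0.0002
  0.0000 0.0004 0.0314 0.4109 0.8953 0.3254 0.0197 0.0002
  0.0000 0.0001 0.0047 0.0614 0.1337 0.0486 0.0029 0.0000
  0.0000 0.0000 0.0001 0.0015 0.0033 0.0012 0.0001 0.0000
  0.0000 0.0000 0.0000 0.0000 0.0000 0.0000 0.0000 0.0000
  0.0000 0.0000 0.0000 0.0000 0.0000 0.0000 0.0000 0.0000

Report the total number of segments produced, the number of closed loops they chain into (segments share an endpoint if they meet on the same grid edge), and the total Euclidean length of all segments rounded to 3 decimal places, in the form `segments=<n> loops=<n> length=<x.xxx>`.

cell (4,2): code 0100 → (4.684,3.000)–(5.000,2.722)
cell (4,3): code 1100 → (4.190,4.000)–(4.684,3.000)
cell (4,4): code 1100 → (4.924,5.000)–(4.190,4.000)
cell (4,5): code 1000 → (5.000,5.066)–(4.924,5.000)
cell (5,2): code 0110 → (5.000,2.722)–(6.000,2.816)
cell (5,4): code 1011 → (6.000,4.973)–(5.589,5.000)
cell (5,5): code 0001 → (5.589,5.000)–(5.000,5.066)
cell (6,2): code 0010 → (6.000,2.816)–(6.200,3.000)
cell (6,3): code 0011 → (6.200,3.000)–(6.728,4.000)
cell (6,4): code 0001 → (6.728,4.000)–(6.000,4.973)
total: 10 segments, chained into 1 closed loop(s), length Σ = 7.503389

segments=10 loops=1 length=7.503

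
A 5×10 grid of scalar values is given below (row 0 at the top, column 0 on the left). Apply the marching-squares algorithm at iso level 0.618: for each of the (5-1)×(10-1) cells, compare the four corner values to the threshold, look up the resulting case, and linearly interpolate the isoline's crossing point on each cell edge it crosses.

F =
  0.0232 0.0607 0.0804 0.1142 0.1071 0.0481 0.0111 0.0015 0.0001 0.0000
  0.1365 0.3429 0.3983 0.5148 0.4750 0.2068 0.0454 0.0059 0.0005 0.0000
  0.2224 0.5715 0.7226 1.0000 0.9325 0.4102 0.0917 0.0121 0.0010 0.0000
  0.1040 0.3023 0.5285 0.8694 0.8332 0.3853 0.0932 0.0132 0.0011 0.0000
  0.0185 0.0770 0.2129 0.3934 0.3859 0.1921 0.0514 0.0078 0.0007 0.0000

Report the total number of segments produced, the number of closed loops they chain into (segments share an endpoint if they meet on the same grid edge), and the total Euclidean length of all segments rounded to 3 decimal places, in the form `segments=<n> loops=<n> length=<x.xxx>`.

cell (1,1): code 0100 → (1.677,2.000)–(2.000,1.308)
cell (1,2): code 1100 → (1.213,3.000)–(1.677,2.000)
cell (1,3): code 1100 → (1.313,4.000)–(1.213,3.000)
cell (1,4): code 1000 → (2.000,4.602)–(1.313,4.000)
cell (2,1): code 0010 → (2.000,1.308)–(2.539,2.000)
cell (2,2): code 0111 → (2.539,2.000)–(3.000,2.263)
cell (2,4): code 1001 → (3.000,4.480)–(2.000,4.602)
cell (3,2): code 0010 → (3.000,2.263)–(3.528,3.000)
cell (3,3): code 0011 → (3.528,3.000)–(3.481,4.000)
cell (3,4): code 0001 → (3.481,4.000)–(3.000,4.480)
total: 10 segments, chained into 1 closed loop(s), length Σ = 8.788657

segments=10 loops=1 length=8.789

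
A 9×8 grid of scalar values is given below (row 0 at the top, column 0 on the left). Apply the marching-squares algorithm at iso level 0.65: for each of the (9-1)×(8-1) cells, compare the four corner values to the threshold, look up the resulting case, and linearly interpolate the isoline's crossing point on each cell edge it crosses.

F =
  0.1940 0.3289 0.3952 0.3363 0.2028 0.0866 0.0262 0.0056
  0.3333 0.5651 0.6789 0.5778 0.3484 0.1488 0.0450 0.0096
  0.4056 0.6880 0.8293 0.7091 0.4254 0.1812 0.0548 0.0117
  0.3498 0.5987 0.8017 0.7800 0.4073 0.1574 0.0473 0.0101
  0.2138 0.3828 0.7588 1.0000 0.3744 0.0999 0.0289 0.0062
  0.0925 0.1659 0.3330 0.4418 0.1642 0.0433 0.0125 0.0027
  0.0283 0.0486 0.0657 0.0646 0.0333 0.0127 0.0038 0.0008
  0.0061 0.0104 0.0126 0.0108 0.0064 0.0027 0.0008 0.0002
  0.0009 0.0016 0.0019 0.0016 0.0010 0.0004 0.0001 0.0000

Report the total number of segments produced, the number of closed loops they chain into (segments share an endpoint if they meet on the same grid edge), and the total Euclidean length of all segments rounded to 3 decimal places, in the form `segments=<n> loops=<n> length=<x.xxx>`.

cell (0,1): code 0100 → (0.898,2.000)–(1.000,1.746)
cell (0,2): code 1000 → (1.000,2.286)–(0.898,2.000)
cell (1,0): code 0100 → (1.691,1.000)–(2.000,0.865)
cell (1,1): code 1110 → (1.000,1.746)–(1.691,1.000)
cell (1,2): code 1101 → (1.550,3.000)–(1.000,2.286)
cell (1,3): code 1000 → (2.000,3.208)–(1.550,3.000)
cell (2,0): code 0010 → (2.000,0.865)–(2.426,1.000)
cell (2,1): code 0111 → (2.426,1.000)–(3.000,1.253)
cell (2,3): code 1001 → (3.000,3.349)–(2.000,3.208)
cell (3,1): code 0110 → (3.000,1.253)–(4.000,1.711)
cell (3,3): code 1001 → (4.000,3.559)–(3.000,3.349)
cell (4,1): code 0010 → (4.000,1.711)–(4.256,2.000)
cell (4,2): code 0011 → (4.256,2.000)–(4.627,3.000)
cell (4,3): code 0001 → (4.627,3.000)–(4.000,3.559)
total: 14 segments, chained into 1 closed loop(s), length Σ = 9.827013

segments=14 loops=1 length=9.827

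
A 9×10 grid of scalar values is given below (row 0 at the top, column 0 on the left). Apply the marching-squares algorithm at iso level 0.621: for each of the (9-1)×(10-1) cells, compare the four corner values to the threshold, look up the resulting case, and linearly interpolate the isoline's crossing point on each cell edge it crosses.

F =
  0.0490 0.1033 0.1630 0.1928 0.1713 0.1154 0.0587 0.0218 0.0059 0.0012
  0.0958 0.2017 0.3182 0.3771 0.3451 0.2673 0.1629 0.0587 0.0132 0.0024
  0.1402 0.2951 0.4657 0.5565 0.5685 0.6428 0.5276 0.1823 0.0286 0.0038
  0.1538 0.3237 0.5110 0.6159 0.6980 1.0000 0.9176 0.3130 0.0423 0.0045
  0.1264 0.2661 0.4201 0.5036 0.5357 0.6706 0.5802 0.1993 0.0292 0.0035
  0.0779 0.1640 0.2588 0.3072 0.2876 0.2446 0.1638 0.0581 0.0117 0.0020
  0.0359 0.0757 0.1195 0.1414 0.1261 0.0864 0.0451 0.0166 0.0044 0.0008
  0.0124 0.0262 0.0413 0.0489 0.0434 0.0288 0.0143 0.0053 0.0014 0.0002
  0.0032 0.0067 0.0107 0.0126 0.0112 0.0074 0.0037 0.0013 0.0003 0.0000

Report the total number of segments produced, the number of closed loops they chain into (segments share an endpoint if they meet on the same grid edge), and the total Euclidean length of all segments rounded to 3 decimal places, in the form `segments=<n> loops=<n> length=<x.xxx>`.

segments=12 loops=1 length=8.466

cell (1,4): code 0100 → (1.942,5.000)–(2.000,4.707)
cell (1,5): code 1000 → (2.000,5.189)–(1.942,5.000)
cell (2,3): code 0100 → (2.405,4.000)–(3.000,3.062)
cell (2,4): code 1110 → (2.000,4.707)–(2.405,4.000)
cell (2,5): code 1101 → (2.239,6.000)–(2.000,5.189)
cell (2,6): code 1000 → (3.000,6.491)–(2.239,6.000)
cell (3,3): code 0010 → (3.000,3.062)–(3.474,4.000)
cell (3,4): code 0111 → (3.474,4.000)–(4.000,4.632)
cell (3,5): code 1011 → (4.000,5.549)–(3.879,6.000)
cell (3,6): code 0001 → (3.879,6.000)–(3.000,6.491)
cell (4,4): code 0010 → (4.000,4.632)–(4.116,5.000)
cell (4,5): code 0001 → (4.116,5.000)–(4.000,5.549)
total: 12 segments, chained into 1 closed loop(s), length Σ = 8.466331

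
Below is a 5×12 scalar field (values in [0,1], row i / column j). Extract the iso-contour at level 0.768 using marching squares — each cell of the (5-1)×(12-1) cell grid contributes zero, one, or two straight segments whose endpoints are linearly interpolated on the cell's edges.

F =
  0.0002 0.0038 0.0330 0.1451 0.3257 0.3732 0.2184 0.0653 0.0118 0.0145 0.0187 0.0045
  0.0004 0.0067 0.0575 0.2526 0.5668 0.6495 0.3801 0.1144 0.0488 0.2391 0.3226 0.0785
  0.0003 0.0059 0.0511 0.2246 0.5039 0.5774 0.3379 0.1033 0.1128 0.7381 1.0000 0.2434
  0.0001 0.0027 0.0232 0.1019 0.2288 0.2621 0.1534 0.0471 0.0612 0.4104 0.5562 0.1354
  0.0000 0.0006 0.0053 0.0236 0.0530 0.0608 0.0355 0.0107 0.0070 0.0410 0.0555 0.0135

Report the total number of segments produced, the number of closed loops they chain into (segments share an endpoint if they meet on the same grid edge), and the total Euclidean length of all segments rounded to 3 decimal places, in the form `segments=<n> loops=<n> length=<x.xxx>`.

segments=4 loops=1 length=3.044

cell (1,9): code 0100 → (1.658,10.000)–(2.000,9.114)
cell (1,10): code 1000 → (2.000,10.307)–(1.658,10.000)
cell (2,9): code 0010 → (2.000,9.114)–(2.523,10.000)
cell (2,10): code 0001 → (2.523,10.000)–(2.000,10.307)
total: 4 segments, chained into 1 closed loop(s), length Σ = 3.044068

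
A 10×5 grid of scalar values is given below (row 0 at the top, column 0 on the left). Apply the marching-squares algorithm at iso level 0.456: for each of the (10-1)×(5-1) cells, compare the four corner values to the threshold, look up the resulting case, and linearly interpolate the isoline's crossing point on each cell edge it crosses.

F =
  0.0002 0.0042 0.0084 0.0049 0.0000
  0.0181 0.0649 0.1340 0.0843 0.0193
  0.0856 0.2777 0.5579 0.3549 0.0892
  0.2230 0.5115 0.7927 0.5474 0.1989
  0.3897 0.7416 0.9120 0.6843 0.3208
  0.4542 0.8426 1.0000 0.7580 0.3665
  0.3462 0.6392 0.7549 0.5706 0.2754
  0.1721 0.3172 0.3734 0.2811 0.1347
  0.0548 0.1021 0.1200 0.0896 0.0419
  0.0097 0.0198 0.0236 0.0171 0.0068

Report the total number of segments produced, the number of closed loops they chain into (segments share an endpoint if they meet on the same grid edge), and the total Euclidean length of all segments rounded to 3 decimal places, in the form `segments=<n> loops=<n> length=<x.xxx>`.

segments=16 loops=1 length=13.458

cell (1,1): code 0100 → (1.760,2.000)–(2.000,1.636)
cell (1,2): code 1000 → (2.000,2.502)–(1.760,2.000)
cell (2,0): code 0100 → (2.763,1.000)–(3.000,0.808)
cell (2,1): code 1110 → (2.000,1.636)–(2.763,1.000)
cell (2,2): code 1101 → (2.525,3.000)–(2.000,2.502)
cell (2,3): code 1000 → (3.000,3.262)–(2.525,3.000)
cell (3,0): code 0110 → (3.000,0.808)–(4.000,0.188)
cell (3,3): code 1001 → (4.000,3.628)–(3.000,3.262)
cell (4,0): code 0110 → (4.000,0.188)–(5.000,0.005)
cell (4,3): code 1001 → (5.000,3.771)–(4.000,3.628)
cell (5,0): code 0110 → (5.000,0.005)–(6.000,0.375)
cell (5,3): code 1001 → (6.000,3.388)–(5.000,3.771)
cell (6,0): code 0010 → (6.000,0.375)–(6.569,1.000)
cell (6,1): code 0011 → (6.569,1.000)–(6.783,2.000)
cell (6,2): code 0011 → (6.783,2.000)–(6.396,3.000)
cell (6,3): code 0001 → (6.396,3.000)–(6.000,3.388)
total: 16 segments, chained into 1 closed loop(s), length Σ = 13.457703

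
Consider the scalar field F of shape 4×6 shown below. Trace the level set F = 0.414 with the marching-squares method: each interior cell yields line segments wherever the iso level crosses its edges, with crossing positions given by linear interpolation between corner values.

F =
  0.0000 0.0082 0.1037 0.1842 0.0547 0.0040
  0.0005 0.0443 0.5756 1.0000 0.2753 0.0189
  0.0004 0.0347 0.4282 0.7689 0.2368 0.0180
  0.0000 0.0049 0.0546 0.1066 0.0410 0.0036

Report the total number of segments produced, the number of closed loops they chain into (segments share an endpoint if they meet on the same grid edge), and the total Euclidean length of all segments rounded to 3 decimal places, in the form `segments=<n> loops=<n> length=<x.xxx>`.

segments=8 loops=1 length=6.678

cell (0,1): code 0100 → (0.658,2.000)–(1.000,1.696)
cell (0,2): code 1100 → (0.282,3.000)–(0.658,2.000)
cell (0,3): code 1000 → (1.000,3.809)–(0.282,3.000)
cell (1,1): code 0110 → (1.000,1.696)–(2.000,1.964)
cell (1,3): code 1001 → (2.000,3.667)–(1.000,3.809)
cell (2,1): code 0010 → (2.000,1.964)–(2.038,2.000)
cell (2,2): code 0011 → (2.038,2.000)–(2.536,3.000)
cell (2,3): code 0001 → (2.536,3.000)–(2.000,3.667)
total: 8 segments, chained into 1 closed loop(s), length Σ = 6.678258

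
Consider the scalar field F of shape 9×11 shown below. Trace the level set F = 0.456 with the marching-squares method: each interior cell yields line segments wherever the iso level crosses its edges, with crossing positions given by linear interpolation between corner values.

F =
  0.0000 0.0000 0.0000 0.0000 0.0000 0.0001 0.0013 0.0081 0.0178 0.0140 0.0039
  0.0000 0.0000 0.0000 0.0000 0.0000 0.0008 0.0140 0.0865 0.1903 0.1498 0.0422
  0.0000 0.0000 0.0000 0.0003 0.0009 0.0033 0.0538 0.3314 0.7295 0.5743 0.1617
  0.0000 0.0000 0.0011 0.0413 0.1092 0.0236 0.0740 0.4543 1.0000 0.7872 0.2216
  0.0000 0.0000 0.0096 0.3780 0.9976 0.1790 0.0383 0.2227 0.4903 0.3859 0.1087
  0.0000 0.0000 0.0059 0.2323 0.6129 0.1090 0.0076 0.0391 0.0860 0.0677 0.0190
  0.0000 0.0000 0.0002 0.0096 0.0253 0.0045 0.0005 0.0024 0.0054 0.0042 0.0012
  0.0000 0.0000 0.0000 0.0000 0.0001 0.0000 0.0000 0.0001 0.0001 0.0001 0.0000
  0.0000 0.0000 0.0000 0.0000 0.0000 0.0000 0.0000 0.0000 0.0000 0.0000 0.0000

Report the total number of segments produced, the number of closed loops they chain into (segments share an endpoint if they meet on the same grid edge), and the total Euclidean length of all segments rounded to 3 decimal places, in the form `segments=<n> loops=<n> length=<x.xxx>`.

segments=16 loops=2 length=12.921

cell (1,7): code 0100 → (1.493,8.000)–(2.000,7.313)
cell (1,8): code 1100 → (1.721,9.000)–(1.493,8.000)
cell (1,9): code 1000 → (2.000,9.287)–(1.721,9.000)
cell (2,7): code 0110 → (2.000,7.313)–(3.000,7.003)
cell (2,9): code 1001 → (3.000,9.586)–(2.000,9.287)
cell (3,3): code 0100 → (3.390,4.000)–(4.000,3.126)
cell (3,4): code 1000 → (4.000,4.662)–(3.390,4.000)
cell (3,7): code 0110 → (3.000,7.003)–(4.000,7.872)
cell (3,8): code 1011 → (4.000,8.329)–(3.825,9.000)
cell (3,9): code 0001 → (3.825,9.000)–(3.000,9.586)
cell (4,3): code 0110 → (4.000,3.126)–(5.000,3.588)
cell (4,4): code 1001 → (5.000,4.311)–(4.000,4.662)
cell (4,7): code 0010 → (4.000,7.872)–(4.085,8.000)
cell (4,8): code 0001 → (4.085,8.000)–(4.000,8.329)
cell (5,3): code 0010 → (5.000,3.588)–(5.267,4.000)
cell (5,4): code 0001 → (5.267,4.000)–(5.000,4.311)
total: 16 segments, chained into 2 closed loop(s), length Σ = 12.921421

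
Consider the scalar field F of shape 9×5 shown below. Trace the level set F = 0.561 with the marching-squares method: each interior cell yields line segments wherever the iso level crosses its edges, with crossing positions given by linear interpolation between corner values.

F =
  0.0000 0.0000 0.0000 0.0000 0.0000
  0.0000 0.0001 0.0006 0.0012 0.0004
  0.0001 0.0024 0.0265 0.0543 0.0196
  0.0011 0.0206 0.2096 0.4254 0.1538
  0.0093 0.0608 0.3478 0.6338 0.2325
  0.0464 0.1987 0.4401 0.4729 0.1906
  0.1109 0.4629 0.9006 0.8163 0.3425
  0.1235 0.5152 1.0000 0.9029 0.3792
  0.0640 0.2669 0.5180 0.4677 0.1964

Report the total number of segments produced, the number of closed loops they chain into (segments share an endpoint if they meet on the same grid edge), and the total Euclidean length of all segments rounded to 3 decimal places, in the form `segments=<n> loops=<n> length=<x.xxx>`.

segments=12 loops=2 length=10.150

cell (3,2): code 0100 → (3.651,3.000)–(4.000,2.745)
cell (3,3): code 1000 → (4.000,3.181)–(3.651,3.000)
cell (4,2): code 0010 → (4.000,2.745)–(4.452,3.000)
cell (4,3): code 0001 → (4.452,3.000)–(4.000,3.181)
cell (5,1): code 0100 → (5.263,2.000)–(6.000,1.224)
cell (5,2): code 1100 → (5.257,3.000)–(5.263,2.000)
cell (5,3): code 1000 → (6.000,3.539)–(5.257,3.000)
cell (6,1): code 0110 → (6.000,1.224)–(7.000,1.094)
cell (6,3): code 1001 → (7.000,3.653)–(6.000,3.539)
cell (7,1): code 0010 → (7.000,1.094)–(7.911,2.000)
cell (7,2): code 0011 → (7.911,2.000)–(7.786,3.000)
cell (7,3): code 0001 → (7.786,3.000)–(7.000,3.653)
total: 12 segments, chained into 2 closed loop(s), length Σ = 10.149561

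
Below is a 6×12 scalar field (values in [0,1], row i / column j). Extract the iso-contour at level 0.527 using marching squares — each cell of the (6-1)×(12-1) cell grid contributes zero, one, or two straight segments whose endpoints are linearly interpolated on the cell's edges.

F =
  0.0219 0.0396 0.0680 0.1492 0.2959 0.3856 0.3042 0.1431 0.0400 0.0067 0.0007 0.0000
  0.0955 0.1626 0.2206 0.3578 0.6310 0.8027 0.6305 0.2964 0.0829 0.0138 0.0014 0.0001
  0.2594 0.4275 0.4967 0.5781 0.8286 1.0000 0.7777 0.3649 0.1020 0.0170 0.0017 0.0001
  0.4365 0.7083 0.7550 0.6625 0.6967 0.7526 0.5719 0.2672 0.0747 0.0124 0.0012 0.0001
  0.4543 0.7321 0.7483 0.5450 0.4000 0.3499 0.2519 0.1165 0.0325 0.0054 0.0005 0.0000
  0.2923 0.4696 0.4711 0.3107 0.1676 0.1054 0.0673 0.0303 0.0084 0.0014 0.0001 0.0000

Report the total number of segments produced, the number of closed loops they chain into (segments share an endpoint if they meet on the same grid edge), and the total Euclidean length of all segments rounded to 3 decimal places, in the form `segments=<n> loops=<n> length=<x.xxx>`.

cell (0,3): code 0100 → (0.690,4.000)–(1.000,3.619)
cell (0,4): code 1100 → (0.339,5.000)–(0.690,4.000)
cell (0,5): code 1100 → (0.683,6.000)–(0.339,5.000)
cell (0,6): code 1000 → (1.000,6.310)–(0.683,6.000)
cell (1,2): code 0100 → (1.768,3.000)–(2.000,2.372)
cell (1,3): code 1110 → (1.000,3.619)–(1.768,3.000)
cell (1,6): code 1001 → (2.000,6.607)–(1.000,6.310)
cell (2,0): code 0100 → (2.354,1.000)–(3.000,0.333)
cell (2,1): code 1100 → (2.117,2.000)–(2.354,1.000)
cell (2,2): code 1110 → (2.000,2.372)–(2.117,2.000)
cell (2,6): code 1001 → (3.000,6.147)–(2.000,6.607)
cell (3,0): code 0110 → (3.000,0.333)–(4.000,0.262)
cell (3,3): code 1011 → (4.000,3.124)–(3.572,4.000)
cell (3,4): code 0011 → (3.572,4.000)–(3.560,5.000)
cell (3,5): code 0011 → (3.560,5.000)–(3.140,6.000)
cell (3,6): code 0001 → (3.140,6.000)–(3.000,6.147)
cell (4,0): code 0010 → (4.000,0.262)–(4.781,1.000)
cell (4,1): code 0011 → (4.781,1.000)–(4.798,2.000)
cell (4,2): code 0011 → (4.798,2.000)–(4.077,3.000)
cell (4,3): code 0001 → (4.077,3.000)–(4.000,3.124)
total: 20 segments, chained into 1 closed loop(s), length Σ = 16.917664

segments=20 loops=1 length=16.918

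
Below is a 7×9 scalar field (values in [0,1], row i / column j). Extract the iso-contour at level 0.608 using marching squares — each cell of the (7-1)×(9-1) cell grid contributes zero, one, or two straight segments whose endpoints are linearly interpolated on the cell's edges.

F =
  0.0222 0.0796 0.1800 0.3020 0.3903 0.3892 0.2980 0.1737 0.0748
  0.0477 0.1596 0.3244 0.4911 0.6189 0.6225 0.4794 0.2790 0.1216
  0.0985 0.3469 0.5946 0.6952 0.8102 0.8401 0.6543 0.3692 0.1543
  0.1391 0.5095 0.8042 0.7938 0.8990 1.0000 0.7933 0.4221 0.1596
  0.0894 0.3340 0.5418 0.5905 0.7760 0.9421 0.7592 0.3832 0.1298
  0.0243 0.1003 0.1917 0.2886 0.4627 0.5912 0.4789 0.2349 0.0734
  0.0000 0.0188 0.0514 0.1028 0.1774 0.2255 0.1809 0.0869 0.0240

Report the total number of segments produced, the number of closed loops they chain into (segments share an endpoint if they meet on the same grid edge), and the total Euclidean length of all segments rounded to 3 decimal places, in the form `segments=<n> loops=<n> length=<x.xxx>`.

segments=18 loops=1 length=14.123

cell (0,3): code 0100 → (0.952,4.000)–(1.000,3.915)
cell (0,4): code 1100 → (0.938,5.000)–(0.952,4.000)
cell (0,5): code 1000 → (1.000,5.101)–(0.938,5.000)
cell (1,2): code 0100 → (1.573,3.000)–(2.000,2.133)
cell (1,3): code 1110 → (1.000,3.915)–(1.573,3.000)
cell (1,5): code 1101 → (1.735,6.000)–(1.000,5.101)
cell (1,6): code 1000 → (2.000,6.162)–(1.735,6.000)
cell (2,1): code 0100 → (2.064,2.000)–(3.000,1.334)
cell (2,2): code 1110 → (2.000,2.133)–(2.064,2.000)
cell (2,6): code 1001 → (3.000,6.499)–(2.000,6.162)
cell (3,1): code 0010 → (3.000,1.334)–(3.748,2.000)
cell (3,2): code 0011 → (3.748,2.000)–(3.914,3.000)
cell (3,3): code 0111 → (3.914,3.000)–(4.000,3.094)
cell (3,6): code 1001 → (4.000,6.402)–(3.000,6.499)
cell (4,3): code 0010 → (4.000,3.094)–(4.536,4.000)
cell (4,4): code 0011 → (4.536,4.000)–(4.952,5.000)
cell (4,5): code 0011 → (4.952,5.000)–(4.539,6.000)
cell (4,6): code 0001 → (4.539,6.000)–(4.000,6.402)
total: 18 segments, chained into 1 closed loop(s), length Σ = 14.123075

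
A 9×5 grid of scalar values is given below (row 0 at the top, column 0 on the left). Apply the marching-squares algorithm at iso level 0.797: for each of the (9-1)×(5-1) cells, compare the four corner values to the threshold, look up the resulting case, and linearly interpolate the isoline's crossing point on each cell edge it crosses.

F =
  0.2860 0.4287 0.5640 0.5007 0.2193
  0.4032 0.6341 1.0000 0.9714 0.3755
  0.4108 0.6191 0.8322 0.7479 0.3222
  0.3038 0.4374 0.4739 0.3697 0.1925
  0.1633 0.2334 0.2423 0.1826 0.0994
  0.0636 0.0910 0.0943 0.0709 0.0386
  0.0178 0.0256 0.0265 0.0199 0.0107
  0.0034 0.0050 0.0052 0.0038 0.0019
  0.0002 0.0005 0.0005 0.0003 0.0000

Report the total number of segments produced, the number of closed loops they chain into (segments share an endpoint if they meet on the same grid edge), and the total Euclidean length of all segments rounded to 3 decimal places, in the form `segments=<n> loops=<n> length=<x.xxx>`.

cell (0,1): code 0100 → (0.534,2.000)–(1.000,1.445)
cell (0,2): code 1100 → (0.629,3.000)–(0.534,2.000)
cell (0,3): code 1000 → (1.000,3.293)–(0.629,3.000)
cell (1,1): code 0110 → (1.000,1.445)–(2.000,1.835)
cell (1,2): code 1011 → (2.000,2.418)–(1.780,3.000)
cell (1,3): code 0001 → (1.780,3.000)–(1.000,3.293)
cell (2,1): code 0010 → (2.000,1.835)–(2.098,2.000)
cell (2,2): code 0001 → (2.098,2.000)–(2.000,2.418)
total: 8 segments, chained into 1 closed loop(s), length Σ = 5.351201

segments=8 loops=1 length=5.351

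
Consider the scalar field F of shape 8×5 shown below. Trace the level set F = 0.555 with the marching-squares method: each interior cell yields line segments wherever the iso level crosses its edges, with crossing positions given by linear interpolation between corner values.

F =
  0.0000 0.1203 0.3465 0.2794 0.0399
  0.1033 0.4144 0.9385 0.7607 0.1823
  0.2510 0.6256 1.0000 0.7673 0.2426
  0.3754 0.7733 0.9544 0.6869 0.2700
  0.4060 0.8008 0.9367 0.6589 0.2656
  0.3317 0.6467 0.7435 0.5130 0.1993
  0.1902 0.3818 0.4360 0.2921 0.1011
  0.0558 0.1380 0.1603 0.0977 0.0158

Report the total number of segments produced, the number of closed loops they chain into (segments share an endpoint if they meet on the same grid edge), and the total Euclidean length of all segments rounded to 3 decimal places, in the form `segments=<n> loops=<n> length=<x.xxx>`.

cell (0,1): code 0100 → (0.352,2.000)–(1.000,1.268)
cell (0,2): code 1100 → (0.573,3.000)–(0.352,2.000)
cell (0,3): code 1000 → (1.000,3.356)–(0.573,3.000)
cell (1,0): code 0100 → (1.666,1.000)–(2.000,0.812)
cell (1,1): code 1110 → (1.000,1.268)–(1.666,1.000)
cell (1,3): code 1001 → (2.000,3.405)–(1.000,3.356)
cell (2,0): code 0110 → (2.000,0.812)–(3.000,0.451)
cell (2,3): code 1001 → (3.000,3.316)–(2.000,3.405)
cell (3,0): code 0110 → (3.000,0.451)–(4.000,0.377)
cell (3,3): code 1001 → (4.000,3.264)–(3.000,3.316)
cell (4,0): code 0110 → (4.000,0.377)–(5.000,0.709)
cell (4,2): code 1011 → (5.000,2.818)–(4.712,3.000)
cell (4,3): code 0001 → (4.712,3.000)–(4.000,3.264)
cell (5,0): code 0010 → (5.000,0.709)–(5.346,1.000)
cell (5,1): code 0011 → (5.346,1.000)–(5.613,2.000)
cell (5,2): code 0001 → (5.613,2.000)–(5.000,2.818)
total: 16 segments, chained into 1 closed loop(s), length Σ = 13.393911

segments=16 loops=1 length=13.394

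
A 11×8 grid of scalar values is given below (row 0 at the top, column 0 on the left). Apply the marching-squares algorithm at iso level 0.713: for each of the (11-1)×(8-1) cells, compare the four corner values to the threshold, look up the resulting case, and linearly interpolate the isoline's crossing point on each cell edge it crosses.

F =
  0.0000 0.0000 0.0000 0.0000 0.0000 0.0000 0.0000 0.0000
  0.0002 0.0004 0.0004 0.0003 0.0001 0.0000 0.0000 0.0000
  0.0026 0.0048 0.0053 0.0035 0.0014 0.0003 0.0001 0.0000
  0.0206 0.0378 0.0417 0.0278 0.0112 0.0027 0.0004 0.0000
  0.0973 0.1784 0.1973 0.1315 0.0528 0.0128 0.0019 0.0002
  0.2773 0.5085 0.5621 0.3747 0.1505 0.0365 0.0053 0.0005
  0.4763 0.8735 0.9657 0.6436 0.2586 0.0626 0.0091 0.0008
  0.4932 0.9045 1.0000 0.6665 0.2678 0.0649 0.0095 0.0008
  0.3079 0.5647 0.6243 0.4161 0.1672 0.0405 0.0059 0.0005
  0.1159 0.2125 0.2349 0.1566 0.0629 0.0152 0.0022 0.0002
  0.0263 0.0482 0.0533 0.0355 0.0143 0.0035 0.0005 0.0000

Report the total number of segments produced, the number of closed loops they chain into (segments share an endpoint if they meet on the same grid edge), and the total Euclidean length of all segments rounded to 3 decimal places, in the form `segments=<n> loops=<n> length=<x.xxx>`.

segments=8 loops=1 length=7.525

cell (5,0): code 0100 → (5.560,1.000)–(6.000,0.596)
cell (5,1): code 1100 → (5.374,2.000)–(5.560,1.000)
cell (5,2): code 1000 → (6.000,2.785)–(5.374,2.000)
cell (6,0): code 0110 → (6.000,0.596)–(7.000,0.534)
cell (6,2): code 1001 → (7.000,2.861)–(6.000,2.785)
cell (7,0): code 0010 → (7.000,0.534)–(7.564,1.000)
cell (7,1): code 0011 → (7.564,1.000)–(7.764,2.000)
cell (7,2): code 0001 → (7.764,2.000)–(7.000,2.861)
total: 8 segments, chained into 1 closed loop(s), length Σ = 7.524544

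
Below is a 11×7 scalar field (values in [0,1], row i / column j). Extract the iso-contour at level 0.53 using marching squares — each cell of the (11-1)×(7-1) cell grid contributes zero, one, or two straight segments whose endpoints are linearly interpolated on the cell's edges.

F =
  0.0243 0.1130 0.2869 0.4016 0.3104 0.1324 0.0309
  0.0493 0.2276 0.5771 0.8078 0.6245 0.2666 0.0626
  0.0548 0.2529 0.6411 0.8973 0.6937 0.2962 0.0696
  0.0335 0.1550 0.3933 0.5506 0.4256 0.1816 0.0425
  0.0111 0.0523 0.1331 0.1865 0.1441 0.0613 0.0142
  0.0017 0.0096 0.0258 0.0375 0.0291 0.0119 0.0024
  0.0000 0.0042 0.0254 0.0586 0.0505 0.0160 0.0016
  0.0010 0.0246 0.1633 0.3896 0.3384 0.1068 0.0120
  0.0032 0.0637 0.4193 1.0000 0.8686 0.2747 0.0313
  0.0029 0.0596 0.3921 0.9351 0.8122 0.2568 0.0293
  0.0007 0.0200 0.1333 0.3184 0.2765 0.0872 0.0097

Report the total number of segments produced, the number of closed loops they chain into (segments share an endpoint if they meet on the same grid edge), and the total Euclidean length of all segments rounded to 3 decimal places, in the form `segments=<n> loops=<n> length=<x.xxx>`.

segments=20 loops=2 length=16.088

cell (0,1): code 0100 → (0.838,2.000)–(1.000,1.865)
cell (0,2): code 1100 → (0.316,3.000)–(0.838,2.000)
cell (0,3): code 1100 → (0.699,4.000)–(0.316,3.000)
cell (0,4): code 1000 → (1.000,4.264)–(0.699,4.000)
cell (1,1): code 0110 → (1.000,1.865)–(2.000,1.714)
cell (1,4): code 1001 → (2.000,4.412)–(1.000,4.264)
cell (2,1): code 0010 → (2.000,1.714)–(2.448,2.000)
cell (2,2): code 0111 → (2.448,2.000)–(3.000,2.869)
cell (2,3): code 1011 → (3.000,3.165)–(2.611,4.000)
cell (2,4): code 0001 → (2.611,4.000)–(2.000,4.412)
cell (3,2): code 0010 → (3.000,2.869)–(3.057,3.000)
cell (3,3): code 0001 → (3.057,3.000)–(3.000,3.165)
cell (7,2): code 0100 → (7.230,3.000)–(8.000,2.191)
cell (7,3): code 1100 → (7.361,4.000)–(7.230,3.000)
cell (7,4): code 1000 → (8.000,4.570)–(7.361,4.000)
cell (8,2): code 0110 → (8.000,2.191)–(9.000,2.254)
cell (8,4): code 1001 → (9.000,4.508)–(8.000,4.570)
cell (9,2): code 0010 → (9.000,2.254)–(9.657,3.000)
cell (9,3): code 0011 → (9.657,3.000)–(9.527,4.000)
cell (9,4): code 0001 → (9.527,4.000)–(9.000,4.508)
total: 20 segments, chained into 2 closed loop(s), length Σ = 16.088449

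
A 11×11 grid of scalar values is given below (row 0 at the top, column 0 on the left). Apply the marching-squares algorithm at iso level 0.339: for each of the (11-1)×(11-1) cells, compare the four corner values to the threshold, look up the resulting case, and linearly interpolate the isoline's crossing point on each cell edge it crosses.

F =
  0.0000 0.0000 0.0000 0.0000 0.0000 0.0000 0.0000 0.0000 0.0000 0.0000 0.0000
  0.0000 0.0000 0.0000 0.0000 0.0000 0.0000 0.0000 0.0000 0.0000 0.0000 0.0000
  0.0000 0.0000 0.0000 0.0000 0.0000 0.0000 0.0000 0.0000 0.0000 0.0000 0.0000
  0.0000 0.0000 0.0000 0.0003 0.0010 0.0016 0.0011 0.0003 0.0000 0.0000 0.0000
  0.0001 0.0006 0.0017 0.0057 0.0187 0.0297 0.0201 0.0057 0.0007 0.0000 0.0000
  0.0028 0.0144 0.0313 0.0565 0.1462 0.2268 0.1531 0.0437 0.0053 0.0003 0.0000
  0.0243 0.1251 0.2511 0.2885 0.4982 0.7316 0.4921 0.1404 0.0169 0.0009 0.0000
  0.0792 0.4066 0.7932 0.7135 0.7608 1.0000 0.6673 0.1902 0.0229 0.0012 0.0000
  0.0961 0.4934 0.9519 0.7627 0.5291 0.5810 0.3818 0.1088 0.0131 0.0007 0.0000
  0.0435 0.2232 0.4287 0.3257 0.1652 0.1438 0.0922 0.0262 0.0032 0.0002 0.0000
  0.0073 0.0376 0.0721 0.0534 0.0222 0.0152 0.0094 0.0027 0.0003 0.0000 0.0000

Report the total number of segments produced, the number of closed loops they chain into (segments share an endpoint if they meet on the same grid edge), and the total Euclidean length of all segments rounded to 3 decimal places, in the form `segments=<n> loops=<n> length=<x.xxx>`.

segments=20 loops=1 length=15.878

cell (5,3): code 0100 → (5.548,4.000)–(6.000,3.241)
cell (5,4): code 1100 → (5.222,5.000)–(5.548,4.000)
cell (5,5): code 1100 → (5.548,6.000)–(5.222,5.000)
cell (5,6): code 1000 → (6.000,6.435)–(5.548,6.000)
cell (6,0): code 0100 → (6.760,1.000)–(7.000,0.794)
cell (6,1): code 1100 → (6.162,2.000)–(6.760,1.000)
cell (6,2): code 1100 → (6.119,3.000)–(6.162,2.000)
cell (6,3): code 1110 → (6.000,3.241)–(6.119,3.000)
cell (6,6): code 1001 → (7.000,6.688)–(6.000,6.435)
cell (7,0): code 0110 → (7.000,0.794)–(8.000,0.611)
cell (7,6): code 1001 → (8.000,6.157)–(7.000,6.688)
cell (8,0): code 0010 → (8.000,0.611)–(8.571,1.000)
cell (8,1): code 0111 → (8.571,1.000)–(9.000,1.564)
cell (8,2): code 1011 → (9.000,2.871)–(8.970,3.000)
cell (8,3): code 0011 → (8.970,3.000)–(8.522,4.000)
cell (8,4): code 0011 → (8.522,4.000)–(8.554,5.000)
cell (8,5): code 0011 → (8.554,5.000)–(8.148,6.000)
cell (8,6): code 0001 → (8.148,6.000)–(8.000,6.157)
cell (9,1): code 0010 → (9.000,1.564)–(9.252,2.000)
cell (9,2): code 0001 → (9.252,2.000)–(9.000,2.871)
total: 20 segments, chained into 1 closed loop(s), length Σ = 15.878402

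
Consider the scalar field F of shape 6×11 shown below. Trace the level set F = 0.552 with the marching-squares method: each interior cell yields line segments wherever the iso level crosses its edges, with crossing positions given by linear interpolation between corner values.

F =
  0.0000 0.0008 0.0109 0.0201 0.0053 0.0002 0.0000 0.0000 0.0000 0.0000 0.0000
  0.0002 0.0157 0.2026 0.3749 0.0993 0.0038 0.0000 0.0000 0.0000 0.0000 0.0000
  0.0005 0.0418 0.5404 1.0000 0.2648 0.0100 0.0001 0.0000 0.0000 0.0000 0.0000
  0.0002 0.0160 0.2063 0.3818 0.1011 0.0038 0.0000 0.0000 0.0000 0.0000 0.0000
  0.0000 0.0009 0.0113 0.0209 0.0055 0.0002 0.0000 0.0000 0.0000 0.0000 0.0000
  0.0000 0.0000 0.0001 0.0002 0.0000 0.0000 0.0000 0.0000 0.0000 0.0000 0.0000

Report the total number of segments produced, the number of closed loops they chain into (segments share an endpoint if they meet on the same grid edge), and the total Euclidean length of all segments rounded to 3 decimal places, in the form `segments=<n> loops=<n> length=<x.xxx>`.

cell (1,2): code 0100 → (1.283,3.000)–(2.000,2.025)
cell (1,3): code 1000 → (2.000,3.609)–(1.283,3.000)
cell (2,2): code 0010 → (2.000,2.025)–(2.725,3.000)
cell (2,3): code 0001 → (2.725,3.000)–(2.000,3.609)
total: 4 segments, chained into 1 closed loop(s), length Σ = 4.312054

segments=4 loops=1 length=4.312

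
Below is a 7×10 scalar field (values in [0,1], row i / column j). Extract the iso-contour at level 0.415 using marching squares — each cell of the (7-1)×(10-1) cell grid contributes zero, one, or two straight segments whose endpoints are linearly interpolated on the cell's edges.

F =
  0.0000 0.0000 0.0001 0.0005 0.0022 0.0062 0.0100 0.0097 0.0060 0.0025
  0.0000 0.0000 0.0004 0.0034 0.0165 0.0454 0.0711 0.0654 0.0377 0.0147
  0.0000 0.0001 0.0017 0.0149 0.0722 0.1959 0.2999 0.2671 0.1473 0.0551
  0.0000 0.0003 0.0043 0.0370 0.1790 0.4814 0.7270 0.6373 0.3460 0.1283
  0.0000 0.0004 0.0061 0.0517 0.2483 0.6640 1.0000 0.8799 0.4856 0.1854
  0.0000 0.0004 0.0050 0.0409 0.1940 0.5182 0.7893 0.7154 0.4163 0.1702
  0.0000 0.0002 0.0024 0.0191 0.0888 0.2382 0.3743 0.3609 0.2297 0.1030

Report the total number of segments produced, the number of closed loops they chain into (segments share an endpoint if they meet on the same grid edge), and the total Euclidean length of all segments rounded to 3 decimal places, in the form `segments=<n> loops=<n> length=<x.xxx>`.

cell (2,4): code 0100 → (2.767,5.000)–(3.000,4.780)
cell (2,5): code 1100 → (2.269,6.000)–(2.767,5.000)
cell (2,6): code 1100 → (2.400,7.000)–(2.269,6.000)
cell (2,7): code 1000 → (3.000,7.763)–(2.400,7.000)
cell (3,4): code 0110 → (3.000,4.780)–(4.000,4.401)
cell (3,7): code 1101 → (3.494,8.000)–(3.000,7.763)
cell (3,8): code 1000 → (4.000,8.235)–(3.494,8.000)
cell (4,4): code 0110 → (4.000,4.401)–(5.000,4.682)
cell (4,8): code 1001 → (5.000,8.005)–(4.000,8.235)
cell (5,4): code 0010 → (5.000,4.682)–(5.369,5.000)
cell (5,5): code 0011 → (5.369,5.000)–(5.902,6.000)
cell (5,6): code 0011 → (5.902,6.000)–(5.847,7.000)
cell (5,7): code 0011 → (5.847,7.000)–(5.007,8.000)
cell (5,8): code 0001 → (5.007,8.000)–(5.000,8.005)
total: 14 segments, chained into 1 closed loop(s), length Σ = 11.593392

segments=14 loops=1 length=11.593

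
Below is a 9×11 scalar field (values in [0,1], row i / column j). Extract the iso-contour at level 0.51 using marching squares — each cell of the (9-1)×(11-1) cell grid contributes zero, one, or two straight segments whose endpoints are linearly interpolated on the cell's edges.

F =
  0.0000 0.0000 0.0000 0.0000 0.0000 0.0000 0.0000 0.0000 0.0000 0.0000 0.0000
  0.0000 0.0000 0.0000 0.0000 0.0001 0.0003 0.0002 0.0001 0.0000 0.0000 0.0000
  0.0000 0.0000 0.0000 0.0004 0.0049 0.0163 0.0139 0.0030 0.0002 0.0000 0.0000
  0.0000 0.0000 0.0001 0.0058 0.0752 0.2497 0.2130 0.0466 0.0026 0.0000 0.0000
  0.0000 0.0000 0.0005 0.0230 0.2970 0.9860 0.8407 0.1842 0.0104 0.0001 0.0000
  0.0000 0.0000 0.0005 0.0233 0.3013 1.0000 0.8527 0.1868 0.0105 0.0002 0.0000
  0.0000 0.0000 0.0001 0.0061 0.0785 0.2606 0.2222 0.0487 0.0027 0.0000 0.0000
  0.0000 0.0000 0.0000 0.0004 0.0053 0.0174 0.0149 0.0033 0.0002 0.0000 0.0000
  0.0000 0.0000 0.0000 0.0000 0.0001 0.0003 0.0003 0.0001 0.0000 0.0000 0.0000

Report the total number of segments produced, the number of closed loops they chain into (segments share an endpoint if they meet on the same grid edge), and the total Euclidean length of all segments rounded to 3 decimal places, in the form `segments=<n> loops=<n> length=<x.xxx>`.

cell (3,4): code 0100 → (3.354,5.000)–(4.000,4.309)
cell (3,5): code 1100 → (3.473,6.000)–(3.354,5.000)
cell (3,6): code 1000 → (4.000,6.504)–(3.473,6.000)
cell (4,4): code 0110 → (4.000,4.309)–(5.000,4.299)
cell (4,6): code 1001 → (5.000,6.515)–(4.000,6.504)
cell (5,4): code 0010 → (5.000,4.299)–(5.663,5.000)
cell (5,5): code 0011 → (5.663,5.000)–(5.544,6.000)
cell (5,6): code 0001 → (5.544,6.000)–(5.000,6.515)
total: 8 segments, chained into 1 closed loop(s), length Σ = 7.402792

segments=8 loops=1 length=7.403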